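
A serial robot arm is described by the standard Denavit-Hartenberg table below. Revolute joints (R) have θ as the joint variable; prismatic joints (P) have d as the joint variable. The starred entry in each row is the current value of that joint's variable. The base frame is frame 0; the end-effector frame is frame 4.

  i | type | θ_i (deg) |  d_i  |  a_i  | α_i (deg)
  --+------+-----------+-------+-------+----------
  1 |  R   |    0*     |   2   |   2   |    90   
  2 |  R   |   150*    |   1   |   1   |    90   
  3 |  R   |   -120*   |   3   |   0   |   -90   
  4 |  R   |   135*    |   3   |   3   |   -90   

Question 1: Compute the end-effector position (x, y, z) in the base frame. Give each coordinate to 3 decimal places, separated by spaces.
after link 1: o_1 = (2.0000, 0.0000, 2.0000)
after link 2: o_2 = (1.1340, -1.0000, 2.5000)
after link 3: o_3 = (2.6340, -1.0000, 5.0981)
after link 4: o_4 = (-1.5952, -1.3371, 5.0903)

-1.595 -1.337 5.090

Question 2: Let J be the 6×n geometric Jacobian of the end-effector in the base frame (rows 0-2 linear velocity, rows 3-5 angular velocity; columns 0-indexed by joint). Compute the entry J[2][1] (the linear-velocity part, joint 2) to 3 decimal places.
axis z_1 = (0.0000,-1.0000,0.0000); lever o_n−o_1 = (-3.5952,-1.3371,3.0903)
cross product → J_v[:, 1] = (-3.0903,-0.0000,-3.5952)
J_ω[:, 1] = z_1
entry J[2][1] = -3.5952

-3.595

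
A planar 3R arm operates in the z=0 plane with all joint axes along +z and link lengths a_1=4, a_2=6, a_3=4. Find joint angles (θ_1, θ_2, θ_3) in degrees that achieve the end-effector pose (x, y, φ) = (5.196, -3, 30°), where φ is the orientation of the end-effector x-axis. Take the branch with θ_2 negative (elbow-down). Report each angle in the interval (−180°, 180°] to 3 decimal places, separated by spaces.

8.212 -120.001 141.788

wrist centre = target − a_3·(cos φ, sin φ) = (1.7319, -5.0000)
cos θ_2 = (27.9995−4²−6²)/(2·4·6) = -0.5000; θ_2 = -120.0007° (elbow-down)
β = atan2(-5.0000,1.7319) = -70.8950°; ψ = atan2(-5.1961,0.9999) = -79.1072°
θ_1 = β − ψ = 8.2123°
θ_3 = φ − θ_1 − θ_2 = 141.7885° (wrapped to (-180°,180°])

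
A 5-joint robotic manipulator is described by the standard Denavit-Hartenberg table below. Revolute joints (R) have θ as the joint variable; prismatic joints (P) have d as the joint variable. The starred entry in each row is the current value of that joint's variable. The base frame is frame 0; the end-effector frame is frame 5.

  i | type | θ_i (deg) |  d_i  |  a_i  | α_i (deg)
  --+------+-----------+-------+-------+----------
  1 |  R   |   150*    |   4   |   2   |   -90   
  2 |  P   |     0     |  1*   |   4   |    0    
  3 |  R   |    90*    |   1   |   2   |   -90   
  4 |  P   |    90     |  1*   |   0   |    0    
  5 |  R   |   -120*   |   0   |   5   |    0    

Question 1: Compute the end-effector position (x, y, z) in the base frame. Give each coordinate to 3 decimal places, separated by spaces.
-6.580 -1.397 -2.330

after link 1: o_1 = (-1.7321, 1.0000, 4.0000)
after link 2: o_2 = (-5.6962, 2.1340, 4.0000)
after link 3: o_3 = (-6.1962, 1.2679, 2.0000)
after link 4: o_4 = (-5.3301, 0.7679, 2.0000)
after link 5: o_5 = (-6.5801, -1.3971, -2.3301)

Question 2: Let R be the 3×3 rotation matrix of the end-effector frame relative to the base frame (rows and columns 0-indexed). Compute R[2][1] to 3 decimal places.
-0.500

End-effector y-axis (col 1 of R) = (0.4330,0.7500,-0.5000)
R[2][1] = -0.5000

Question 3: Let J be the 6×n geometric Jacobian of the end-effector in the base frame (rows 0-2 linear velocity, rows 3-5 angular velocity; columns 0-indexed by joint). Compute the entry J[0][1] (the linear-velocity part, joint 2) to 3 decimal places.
-0.500

prismatic axis z_1 = (-0.5000,-0.8660,0.0000)
J_v[:, 1] = z_1; J_ω[:, 1] = (0,0,0)
entry J[0][1] = -0.5000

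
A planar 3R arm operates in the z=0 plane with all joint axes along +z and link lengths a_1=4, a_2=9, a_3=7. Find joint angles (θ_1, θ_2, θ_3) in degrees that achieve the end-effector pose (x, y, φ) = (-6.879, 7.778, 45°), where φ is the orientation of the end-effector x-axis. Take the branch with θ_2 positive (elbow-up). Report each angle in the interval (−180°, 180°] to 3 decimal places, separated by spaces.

wrist centre = target − a_3·(cos φ, sin φ) = (-11.8287, 2.8283)
cos θ_2 = (147.9183−4²−9²)/(2·4·9) = 0.7072; θ_2 = 44.9926° (elbow-up)
β = atan2(2.8283,-11.8287) = 166.5530°; ψ = atan2(6.3631,10.3648) = 31.5465°
θ_1 = β − ψ = 135.0065°
θ_3 = φ − θ_1 − θ_2 = -134.9991° (wrapped to (-180°,180°])

135.006 44.993 -134.999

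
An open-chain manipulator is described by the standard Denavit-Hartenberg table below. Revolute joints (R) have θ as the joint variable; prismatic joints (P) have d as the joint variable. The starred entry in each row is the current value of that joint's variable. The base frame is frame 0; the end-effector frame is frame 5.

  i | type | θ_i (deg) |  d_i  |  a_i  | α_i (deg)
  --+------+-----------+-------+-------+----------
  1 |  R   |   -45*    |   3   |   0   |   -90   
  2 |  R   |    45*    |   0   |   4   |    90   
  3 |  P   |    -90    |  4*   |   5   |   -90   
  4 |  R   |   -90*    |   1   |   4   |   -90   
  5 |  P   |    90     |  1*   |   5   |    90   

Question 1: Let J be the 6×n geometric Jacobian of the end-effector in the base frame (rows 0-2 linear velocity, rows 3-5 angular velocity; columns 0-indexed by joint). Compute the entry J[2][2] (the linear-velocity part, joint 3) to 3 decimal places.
prismatic axis z_2 = (0.5000,-0.5000,0.7071)
J_v[:, 2] = z_2; J_ω[:, 2] = (0,0,0)
entry J[2][2] = 0.7071

0.707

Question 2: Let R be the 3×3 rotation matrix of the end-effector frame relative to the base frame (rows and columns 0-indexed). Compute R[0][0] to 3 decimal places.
-0.500

End-effector x-axis (col 0 of R) = (-0.5000,0.5000,0.7071)
R[0][0] = -0.5000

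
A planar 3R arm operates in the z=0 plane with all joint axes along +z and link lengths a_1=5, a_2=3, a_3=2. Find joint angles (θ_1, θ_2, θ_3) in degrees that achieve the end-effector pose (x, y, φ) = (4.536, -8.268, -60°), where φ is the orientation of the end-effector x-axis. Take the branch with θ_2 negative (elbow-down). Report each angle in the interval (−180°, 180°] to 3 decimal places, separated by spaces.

wrist centre = target − a_3·(cos φ, sin φ) = (3.5360, -6.5359)
cos θ_2 = (55.2219−5²−3²)/(2·5·3) = 0.7074; θ_2 = -44.9764° (elbow-down)
β = atan2(-6.5359,3.5360) = -61.5863°; ψ = atan2(-2.1204,7.1222) = -16.5795°
θ_1 = β − ψ = -45.0067°
θ_3 = φ − θ_1 − θ_2 = 29.9832° (wrapped to (-180°,180°])

-45.007 -44.976 29.983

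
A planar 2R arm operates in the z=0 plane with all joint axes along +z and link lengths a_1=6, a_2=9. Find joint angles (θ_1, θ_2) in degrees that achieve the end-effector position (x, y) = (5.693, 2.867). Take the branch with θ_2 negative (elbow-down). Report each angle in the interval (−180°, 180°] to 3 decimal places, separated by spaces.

cos θ_2 = (40.6299−6²−9²)/(2·6·9) = -0.7071; θ_2 = -135.0019° (elbow-down)
β = atan2(2.8670,5.6930) = 26.7299°; ψ = atan2(-6.3638,-0.3642) = -93.2752°
θ_1 = β − ψ = 120.0051°

120.005 -135.002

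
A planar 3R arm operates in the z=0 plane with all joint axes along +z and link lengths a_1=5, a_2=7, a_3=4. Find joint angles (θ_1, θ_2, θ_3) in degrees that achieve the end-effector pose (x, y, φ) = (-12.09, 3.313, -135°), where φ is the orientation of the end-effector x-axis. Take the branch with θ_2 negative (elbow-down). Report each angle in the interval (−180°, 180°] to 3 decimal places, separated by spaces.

wrist centre = target − a_3·(cos φ, sin φ) = (-9.2616, 6.1414)
cos θ_2 = (123.4939−5²−7²)/(2·5·7) = 0.7071; θ_2 = -45.0042° (elbow-down)
β = atan2(6.1414,-9.2616) = 146.4513°; ψ = atan2(-4.9501,9.9494) = -26.4517°
θ_1 = β − ψ = 172.9030°
θ_3 = φ − θ_1 − θ_2 = 97.1012° (wrapped to (-180°,180°])

172.903 -45.004 97.101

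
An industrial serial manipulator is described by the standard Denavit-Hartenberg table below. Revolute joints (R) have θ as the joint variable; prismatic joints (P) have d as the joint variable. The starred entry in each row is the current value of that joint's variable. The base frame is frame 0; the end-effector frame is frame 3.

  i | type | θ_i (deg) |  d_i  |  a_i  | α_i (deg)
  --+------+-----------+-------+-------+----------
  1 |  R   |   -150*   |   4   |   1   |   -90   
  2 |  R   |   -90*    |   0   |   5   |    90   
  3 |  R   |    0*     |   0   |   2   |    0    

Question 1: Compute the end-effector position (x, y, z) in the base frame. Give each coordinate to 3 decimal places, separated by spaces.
after link 1: o_1 = (-0.8660, -0.5000, 4.0000)
after link 2: o_2 = (-0.8660, -0.5000, 9.0000)
after link 3: o_3 = (-0.8660, -0.5000, 11.0000)

-0.866 -0.500 11.000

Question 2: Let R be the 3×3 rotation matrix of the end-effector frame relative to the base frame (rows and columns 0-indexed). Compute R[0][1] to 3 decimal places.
0.500

End-effector y-axis (col 1 of R) = (0.5000,-0.8660,0.0000)
R[0][1] = 0.5000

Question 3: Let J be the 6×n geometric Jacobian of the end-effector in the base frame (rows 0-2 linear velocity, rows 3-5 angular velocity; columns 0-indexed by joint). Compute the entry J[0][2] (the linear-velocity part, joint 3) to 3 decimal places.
axis z_2 = (0.8660,0.5000,0.0000); lever o_n−o_2 = (-0.0000,0.0000,2.0000)
cross product → J_v[:, 2] = (1.0000,-1.7321,0.0000)
J_ω[:, 2] = z_2
entry J[0][2] = 1.0000

1.000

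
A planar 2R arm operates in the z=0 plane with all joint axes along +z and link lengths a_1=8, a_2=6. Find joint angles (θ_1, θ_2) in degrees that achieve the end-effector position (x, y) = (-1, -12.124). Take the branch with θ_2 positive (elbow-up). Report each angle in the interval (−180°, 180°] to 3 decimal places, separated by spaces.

-120.003 60.006

cos θ_2 = (147.9914−8²−6²)/(2·8·6) = 0.4999; θ_2 = 60.0059° (elbow-up)
β = atan2(-12.1240,-1.0000) = -94.7151°; ψ = atan2(5.1965,10.9995) = 25.2874°
θ_1 = β − ψ = -120.0025°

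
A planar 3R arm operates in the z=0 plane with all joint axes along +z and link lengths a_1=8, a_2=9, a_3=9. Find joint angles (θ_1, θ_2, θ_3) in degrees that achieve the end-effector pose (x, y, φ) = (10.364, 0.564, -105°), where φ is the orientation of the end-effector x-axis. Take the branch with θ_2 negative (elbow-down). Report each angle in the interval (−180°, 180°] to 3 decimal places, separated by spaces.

wrist centre = target − a_3·(cos φ, sin φ) = (12.6934, 9.2573)
cos θ_2 = (246.8199−8²−9²)/(2·8·9) = 0.7071; θ_2 = -45.0020° (elbow-down)
β = atan2(9.2573,12.6934) = 36.1034°; ψ = atan2(-6.3642,14.3637) = -23.8968°
θ_1 = β − ψ = 60.0003°
θ_3 = φ − θ_1 − θ_2 = -119.9983° (wrapped to (-180°,180°])

60.000 -45.002 -119.998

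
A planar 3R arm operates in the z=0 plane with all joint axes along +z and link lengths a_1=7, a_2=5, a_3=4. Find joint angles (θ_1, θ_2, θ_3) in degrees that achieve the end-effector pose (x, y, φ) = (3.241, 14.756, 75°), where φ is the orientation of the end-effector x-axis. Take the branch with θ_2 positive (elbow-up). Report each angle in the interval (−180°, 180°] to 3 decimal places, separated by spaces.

wrist centre = target − a_3·(cos φ, sin φ) = (2.2057, 10.8923)
cos θ_2 = (123.5073−7²−5²)/(2·7·5) = 0.7072; θ_2 = 44.9886° (elbow-up)
β = atan2(10.8923,2.2057) = 78.5522°; ψ = atan2(3.5348,10.5362) = 18.5462°
θ_1 = β − ψ = 60.0060°
θ_3 = φ − θ_1 − θ_2 = -29.9946° (wrapped to (-180°,180°])

60.006 44.989 -29.995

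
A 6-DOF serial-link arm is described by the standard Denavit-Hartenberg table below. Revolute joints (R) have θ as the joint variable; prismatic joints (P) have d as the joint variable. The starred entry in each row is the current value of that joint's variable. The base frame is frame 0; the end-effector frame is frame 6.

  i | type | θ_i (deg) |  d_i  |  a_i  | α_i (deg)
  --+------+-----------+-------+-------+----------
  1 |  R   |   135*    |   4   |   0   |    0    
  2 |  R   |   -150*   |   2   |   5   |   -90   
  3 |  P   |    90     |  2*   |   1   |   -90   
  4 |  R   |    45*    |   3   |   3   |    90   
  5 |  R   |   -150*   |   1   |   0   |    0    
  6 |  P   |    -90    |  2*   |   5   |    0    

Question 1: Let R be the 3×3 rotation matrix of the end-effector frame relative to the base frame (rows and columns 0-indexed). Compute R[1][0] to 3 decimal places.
0.566

End-effector x-axis (col 0 of R) = (-0.7450,0.5657,0.3536)
R[1][0] = 0.5657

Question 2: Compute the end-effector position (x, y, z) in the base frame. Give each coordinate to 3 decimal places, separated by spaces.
-1.276 4.242 2.525

after link 1: o_1 = (0.0000, 0.0000, 4.0000)
after link 2: o_2 = (4.8296, -1.2941, 6.0000)
after link 3: o_3 = (5.3473, 0.6378, 5.0000)
after link 4: o_4 = (1.9005, -0.6348, 2.8787)
after link 5: o_5 = (2.0835, 0.0482, 2.1716)
after link 6: o_6 = (-1.2756, 4.2425, 2.5251)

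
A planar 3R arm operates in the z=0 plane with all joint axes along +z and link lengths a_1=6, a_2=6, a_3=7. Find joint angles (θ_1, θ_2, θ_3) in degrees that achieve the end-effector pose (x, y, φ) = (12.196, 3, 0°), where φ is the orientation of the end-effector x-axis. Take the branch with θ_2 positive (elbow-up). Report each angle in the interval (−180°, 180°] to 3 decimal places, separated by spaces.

-30.000 120.001 -90.001

wrist centre = target − a_3·(cos φ, sin φ) = (5.1960, 3.0000)
cos θ_2 = (35.9984−6²−6²)/(2·6·6) = -0.5000; θ_2 = 120.0015° (elbow-up)
β = atan2(3.0000,5.1960) = 30.0007°; ψ = atan2(5.1961,2.9999) = 60.0007°
θ_1 = β − ψ = -30.0000°
θ_3 = φ − θ_1 − θ_2 = -90.0015° (wrapped to (-180°,180°])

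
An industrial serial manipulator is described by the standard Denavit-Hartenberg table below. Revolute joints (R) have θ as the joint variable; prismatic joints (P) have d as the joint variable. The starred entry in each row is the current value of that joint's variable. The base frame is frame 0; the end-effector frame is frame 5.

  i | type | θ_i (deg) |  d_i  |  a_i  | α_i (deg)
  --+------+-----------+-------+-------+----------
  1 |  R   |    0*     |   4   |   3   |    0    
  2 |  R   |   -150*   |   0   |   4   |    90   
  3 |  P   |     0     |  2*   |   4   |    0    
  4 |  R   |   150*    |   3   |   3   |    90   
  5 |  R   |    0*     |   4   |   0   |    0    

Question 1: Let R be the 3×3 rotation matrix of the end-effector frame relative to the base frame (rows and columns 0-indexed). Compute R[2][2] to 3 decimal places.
0.866

End-effector z-axis (col 2 of R) = (-0.4330,-0.2500,0.8660)
R[2][2] = 0.8660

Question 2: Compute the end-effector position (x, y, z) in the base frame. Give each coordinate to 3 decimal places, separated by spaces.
-5.910 0.629 8.964

after link 1: o_1 = (3.0000, 0.0000, 4.0000)
after link 2: o_2 = (-0.4641, -2.0000, 4.0000)
after link 3: o_3 = (-4.9282, -2.2679, 4.0000)
after link 4: o_4 = (-4.1782, 1.6292, 5.5000)
after link 5: o_5 = (-5.9103, 0.6292, 8.9641)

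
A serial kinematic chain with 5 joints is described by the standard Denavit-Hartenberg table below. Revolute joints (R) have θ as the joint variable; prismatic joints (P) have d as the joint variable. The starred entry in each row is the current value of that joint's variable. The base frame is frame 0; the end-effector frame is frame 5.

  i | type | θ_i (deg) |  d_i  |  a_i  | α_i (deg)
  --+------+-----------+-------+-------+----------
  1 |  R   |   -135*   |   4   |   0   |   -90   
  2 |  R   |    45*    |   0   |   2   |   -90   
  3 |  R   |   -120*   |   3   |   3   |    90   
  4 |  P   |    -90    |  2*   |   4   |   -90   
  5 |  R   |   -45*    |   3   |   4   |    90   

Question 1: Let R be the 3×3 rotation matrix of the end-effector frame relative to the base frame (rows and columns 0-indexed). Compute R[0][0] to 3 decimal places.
End-effector x-axis (col 0 of R) = (-0.2974,0.2026,0.9330)
R[0][0] = -0.2974

-0.297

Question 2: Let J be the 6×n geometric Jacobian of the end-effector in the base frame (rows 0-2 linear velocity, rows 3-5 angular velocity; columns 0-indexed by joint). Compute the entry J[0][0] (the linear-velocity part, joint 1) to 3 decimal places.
axis z_0 = ẑ; lever o_n−o_0 = (2.6437,-1.2906,10.3710)
cross product → J_v[:, 0] = (1.2906,2.6437,-0.0000)
J_ω[:, 0] = z_0
entry J[0][0] = 1.2906

1.291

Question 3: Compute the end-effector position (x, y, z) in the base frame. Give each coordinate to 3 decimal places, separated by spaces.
2.644 -1.291 10.371

after link 1: o_1 = (0.0000, 0.0000, 4.0000)
after link 2: o_2 = (-1.0000, -1.0000, 2.5858)
after link 3: o_3 = (3.0871, -0.5871, 1.5251)
after link 4: o_4 = (1.2460, -1.0140, 5.5783)
after link 5: o_5 = (2.6437, -1.2906, 10.3710)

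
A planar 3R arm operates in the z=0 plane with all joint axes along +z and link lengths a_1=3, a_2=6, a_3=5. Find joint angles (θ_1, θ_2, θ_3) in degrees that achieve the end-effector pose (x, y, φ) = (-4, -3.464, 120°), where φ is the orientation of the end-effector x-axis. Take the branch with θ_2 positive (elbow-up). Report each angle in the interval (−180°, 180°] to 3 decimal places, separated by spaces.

-141.789 60.003 -158.214

wrist centre = target − a_3·(cos φ, sin φ) = (-1.5000, -7.7941)
cos θ_2 = (62.9984−3²−6²)/(2·3·6) = 0.5000; θ_2 = 60.0029° (elbow-up)
β = atan2(-7.7941,-1.5000) = -100.8935°; ψ = atan2(5.1963,5.9997) = 40.8955°
θ_1 = β − ψ = -141.7890°
θ_3 = φ − θ_1 − θ_2 = -158.2139° (wrapped to (-180°,180°])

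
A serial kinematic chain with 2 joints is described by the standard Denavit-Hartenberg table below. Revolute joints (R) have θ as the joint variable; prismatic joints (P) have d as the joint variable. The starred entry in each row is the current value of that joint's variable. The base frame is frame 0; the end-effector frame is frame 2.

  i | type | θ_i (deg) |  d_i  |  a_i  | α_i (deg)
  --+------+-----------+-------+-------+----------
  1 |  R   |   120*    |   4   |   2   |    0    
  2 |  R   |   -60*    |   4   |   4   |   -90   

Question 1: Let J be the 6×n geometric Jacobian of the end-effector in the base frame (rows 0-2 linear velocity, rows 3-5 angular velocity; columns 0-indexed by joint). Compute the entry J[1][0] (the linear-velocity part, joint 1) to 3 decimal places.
1.000

axis z_0 = ẑ; lever o_n−o_0 = (1.0000,5.1962,8.0000)
cross product → J_v[:, 0] = (-5.1962,1.0000,0.0000)
J_ω[:, 0] = z_0
entry J[1][0] = 1.0000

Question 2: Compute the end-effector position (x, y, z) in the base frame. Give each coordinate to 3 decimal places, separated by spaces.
after link 1: o_1 = (-1.0000, 1.7321, 4.0000)
after link 2: o_2 = (1.0000, 5.1962, 8.0000)

1.000 5.196 8.000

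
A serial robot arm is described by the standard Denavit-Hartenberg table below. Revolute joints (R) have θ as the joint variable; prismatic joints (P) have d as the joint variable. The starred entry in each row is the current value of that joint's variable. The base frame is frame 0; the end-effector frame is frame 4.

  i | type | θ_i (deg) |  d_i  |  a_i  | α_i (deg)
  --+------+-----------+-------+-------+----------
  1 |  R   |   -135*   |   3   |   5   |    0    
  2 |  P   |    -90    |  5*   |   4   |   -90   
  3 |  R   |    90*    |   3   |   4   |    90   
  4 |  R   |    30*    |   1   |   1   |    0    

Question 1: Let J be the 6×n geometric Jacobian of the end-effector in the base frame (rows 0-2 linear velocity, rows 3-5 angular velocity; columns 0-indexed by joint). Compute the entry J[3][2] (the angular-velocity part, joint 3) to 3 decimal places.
axis z_2 = (-0.7071,-0.7071,0.0000); lever o_n−o_2 = (-3.1820,-1.7678,-4.8660)
cross product → J_v[:, 2] = (3.4408,-3.4408,-1.0000)
J_ω[:, 2] = z_2
entry J[3][2] = -0.7071

-0.707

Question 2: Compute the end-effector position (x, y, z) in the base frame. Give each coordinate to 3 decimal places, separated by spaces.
after link 1: o_1 = (-3.5355, -3.5355, 3.0000)
after link 2: o_2 = (-6.3640, -0.7071, 8.0000)
after link 3: o_3 = (-8.4853, -2.8284, 4.0000)
after link 4: o_4 = (-9.5459, -2.4749, 3.1340)

-9.546 -2.475 3.134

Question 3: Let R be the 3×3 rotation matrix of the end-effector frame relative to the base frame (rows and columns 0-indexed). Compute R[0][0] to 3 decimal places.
End-effector x-axis (col 0 of R) = (-0.3536,-0.3536,-0.8660)
R[0][0] = -0.3536

-0.354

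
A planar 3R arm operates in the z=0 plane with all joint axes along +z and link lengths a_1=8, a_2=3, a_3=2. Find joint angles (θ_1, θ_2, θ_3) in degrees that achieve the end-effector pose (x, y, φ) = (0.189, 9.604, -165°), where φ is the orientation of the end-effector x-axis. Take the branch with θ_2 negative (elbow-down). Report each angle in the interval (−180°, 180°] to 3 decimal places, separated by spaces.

90.001 -44.992 149.991

wrist centre = target − a_3·(cos φ, sin φ) = (2.1209, 10.1216)
cos θ_2 = (106.9456−8²−3²)/(2·8·3) = 0.7072; θ_2 = -44.9925° (elbow-down)
β = atan2(10.1216,2.1209) = 78.1657°; ψ = atan2(-2.1210,10.1216) = -11.8354°
θ_1 = β − ψ = 90.0011°
θ_3 = φ − θ_1 − θ_2 = 149.9914° (wrapped to (-180°,180°])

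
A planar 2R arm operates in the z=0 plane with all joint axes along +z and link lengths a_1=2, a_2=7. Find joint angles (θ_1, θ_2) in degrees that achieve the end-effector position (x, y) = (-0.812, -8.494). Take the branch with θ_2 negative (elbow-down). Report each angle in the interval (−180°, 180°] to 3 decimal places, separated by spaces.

cos θ_2 = (72.8074−2²−7²)/(2·2·7) = 0.7074; θ_2 = -44.9757° (elbow-down)
β = atan2(-8.4940,-0.8120) = -95.4607°; ψ = atan2(-4.9476,6.9518) = -35.4396°
θ_1 = β − ψ = -60.0211°

-60.021 -44.976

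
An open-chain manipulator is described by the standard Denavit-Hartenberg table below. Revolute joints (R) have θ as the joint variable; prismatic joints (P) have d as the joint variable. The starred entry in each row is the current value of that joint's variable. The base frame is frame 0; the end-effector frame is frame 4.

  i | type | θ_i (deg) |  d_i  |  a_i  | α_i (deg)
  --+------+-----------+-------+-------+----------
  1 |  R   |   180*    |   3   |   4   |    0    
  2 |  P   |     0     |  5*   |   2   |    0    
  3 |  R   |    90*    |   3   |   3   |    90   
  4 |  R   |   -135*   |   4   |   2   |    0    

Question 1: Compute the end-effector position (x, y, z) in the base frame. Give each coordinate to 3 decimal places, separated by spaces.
-10.000 -1.586 9.586

after link 1: o_1 = (-4.0000, 0.0000, 3.0000)
after link 2: o_2 = (-6.0000, 0.0000, 8.0000)
after link 3: o_3 = (-6.0000, -3.0000, 11.0000)
after link 4: o_4 = (-10.0000, -1.5858, 9.5858)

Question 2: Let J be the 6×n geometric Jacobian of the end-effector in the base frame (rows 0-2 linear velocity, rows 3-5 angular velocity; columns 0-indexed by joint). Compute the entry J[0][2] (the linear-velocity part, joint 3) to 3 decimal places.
1.586

axis z_2 = (0.0000,0.0000,1.0000); lever o_n−o_2 = (-4.0000,-1.5858,1.5858)
cross product → J_v[:, 2] = (1.5858,-4.0000,0.0000)
J_ω[:, 2] = z_2
entry J[0][2] = 1.5858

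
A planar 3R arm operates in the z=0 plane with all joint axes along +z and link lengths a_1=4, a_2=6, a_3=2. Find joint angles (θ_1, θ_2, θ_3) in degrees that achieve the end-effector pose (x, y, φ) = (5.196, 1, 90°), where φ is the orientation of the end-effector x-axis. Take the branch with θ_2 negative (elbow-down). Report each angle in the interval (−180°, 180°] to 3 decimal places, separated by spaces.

68.215 -120.002 141.787

wrist centre = target − a_3·(cos φ, sin φ) = (5.1960, -1.0000)
cos θ_2 = (27.9984−4²−6²)/(2·4·6) = -0.5000; θ_2 = -120.0022° (elbow-down)
β = atan2(-1.0000,5.1960) = -10.8937°; ψ = atan2(-5.1960,0.9998) = -79.1085°
θ_1 = β − ψ = 68.2148°
θ_3 = φ − θ_1 − θ_2 = 141.7874° (wrapped to (-180°,180°])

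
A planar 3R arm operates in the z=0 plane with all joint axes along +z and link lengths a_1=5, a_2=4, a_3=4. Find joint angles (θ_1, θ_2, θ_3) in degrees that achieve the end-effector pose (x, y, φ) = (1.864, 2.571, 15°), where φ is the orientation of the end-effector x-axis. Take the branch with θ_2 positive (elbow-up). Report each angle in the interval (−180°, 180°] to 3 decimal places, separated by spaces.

wrist centre = target − a_3·(cos φ, sin φ) = (-1.9997, 1.5357)
cos θ_2 = (6.3573−5²−4²)/(2·5·4) = -0.8661; θ_2 = 150.0049° (elbow-up)
β = atan2(1.5357,-1.9997) = 142.4766°; ψ = atan2(1.9997,1.5357) = 52.4765°
θ_1 = β − ψ = 90.0001°
θ_3 = φ − θ_1 − θ_2 = 134.9950° (wrapped to (-180°,180°])

90.000 150.005 134.995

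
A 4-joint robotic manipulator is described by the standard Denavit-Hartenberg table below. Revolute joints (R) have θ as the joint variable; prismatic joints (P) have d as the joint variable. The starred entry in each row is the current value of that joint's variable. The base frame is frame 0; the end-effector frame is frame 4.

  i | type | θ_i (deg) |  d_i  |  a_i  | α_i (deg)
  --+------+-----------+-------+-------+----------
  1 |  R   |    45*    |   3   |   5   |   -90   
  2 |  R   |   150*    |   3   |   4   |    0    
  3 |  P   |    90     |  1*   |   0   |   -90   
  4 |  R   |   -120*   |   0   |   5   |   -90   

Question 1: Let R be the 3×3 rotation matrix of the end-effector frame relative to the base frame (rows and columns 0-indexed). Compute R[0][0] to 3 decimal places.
End-effector x-axis (col 0 of R) = (-0.4356,0.7891,-0.4330)
R[0][0] = -0.4356

-0.436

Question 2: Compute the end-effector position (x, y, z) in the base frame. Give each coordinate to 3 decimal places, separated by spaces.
-3.920 7.860 -1.165

after link 1: o_1 = (3.5355, 3.5355, 3.0000)
after link 2: o_2 = (-1.0353, 3.2074, 1.0000)
after link 3: o_3 = (-1.7424, 3.9145, 1.0000)
after link 4: o_4 = (-3.9204, 7.8602, -1.1651)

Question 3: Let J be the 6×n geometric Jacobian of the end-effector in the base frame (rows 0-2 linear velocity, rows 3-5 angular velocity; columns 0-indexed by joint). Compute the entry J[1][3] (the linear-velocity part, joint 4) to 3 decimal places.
0.237

axis z_3 = (0.6124,0.6124,0.5000); lever o_n−o_3 = (-2.1780,3.9457,-2.1651)
cross product → J_v[:, 3] = (-3.2987,0.2368,3.7500)
J_ω[:, 3] = z_3
entry J[1][3] = 0.2368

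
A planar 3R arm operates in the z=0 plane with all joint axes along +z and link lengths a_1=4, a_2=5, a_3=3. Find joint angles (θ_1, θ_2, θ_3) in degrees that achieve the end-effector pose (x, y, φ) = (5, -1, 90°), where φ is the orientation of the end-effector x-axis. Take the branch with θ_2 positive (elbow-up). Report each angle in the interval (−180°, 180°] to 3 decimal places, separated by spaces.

wrist centre = target − a_3·(cos φ, sin φ) = (5.0000, -4.0000)
cos θ_2 = (41.0000−4²−5²)/(2·4·5) = 0.0000; θ_2 = 90.0000° (elbow-up)
β = atan2(-4.0000,5.0000) = -38.6598°; ψ = atan2(5.0000,4.0000) = 51.3402°
θ_1 = β − ψ = -90.0000°
θ_3 = φ − θ_1 − θ_2 = 90.0000° (wrapped to (-180°,180°])

-90.000 90.000 90.000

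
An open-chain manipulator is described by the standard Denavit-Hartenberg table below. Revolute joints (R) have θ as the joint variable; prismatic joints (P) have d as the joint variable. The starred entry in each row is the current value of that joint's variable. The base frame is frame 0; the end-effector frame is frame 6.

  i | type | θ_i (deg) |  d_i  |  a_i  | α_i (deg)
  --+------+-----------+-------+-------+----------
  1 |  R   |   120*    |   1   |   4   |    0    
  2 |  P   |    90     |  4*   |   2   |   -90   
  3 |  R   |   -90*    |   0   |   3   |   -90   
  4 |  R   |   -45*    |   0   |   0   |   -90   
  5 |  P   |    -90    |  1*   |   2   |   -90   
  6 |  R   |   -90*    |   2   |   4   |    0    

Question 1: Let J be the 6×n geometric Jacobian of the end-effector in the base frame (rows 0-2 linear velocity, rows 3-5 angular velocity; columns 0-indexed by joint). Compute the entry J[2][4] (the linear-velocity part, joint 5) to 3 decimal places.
prismatic axis z_4 = (-0.3536,0.6124,0.7071)
J_v[:, 4] = z_4; J_ω[:, 4] = (0,0,0)
entry J[2][4] = 0.7071

0.707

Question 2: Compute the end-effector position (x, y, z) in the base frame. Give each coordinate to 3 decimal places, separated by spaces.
-6.525 3.301 12.950

after link 1: o_1 = (-2.0000, 3.4641, 1.0000)
after link 2: o_2 = (-3.7321, 2.4641, 5.0000)
after link 3: o_3 = (-3.7321, 2.4641, 8.0000)
after link 4: o_4 = (-3.7321, 2.4641, 8.0000)
after link 5: o_5 = (-5.8177, 2.0765, 8.7071)
after link 6: o_6 = (-6.5248, 3.3012, 12.9497)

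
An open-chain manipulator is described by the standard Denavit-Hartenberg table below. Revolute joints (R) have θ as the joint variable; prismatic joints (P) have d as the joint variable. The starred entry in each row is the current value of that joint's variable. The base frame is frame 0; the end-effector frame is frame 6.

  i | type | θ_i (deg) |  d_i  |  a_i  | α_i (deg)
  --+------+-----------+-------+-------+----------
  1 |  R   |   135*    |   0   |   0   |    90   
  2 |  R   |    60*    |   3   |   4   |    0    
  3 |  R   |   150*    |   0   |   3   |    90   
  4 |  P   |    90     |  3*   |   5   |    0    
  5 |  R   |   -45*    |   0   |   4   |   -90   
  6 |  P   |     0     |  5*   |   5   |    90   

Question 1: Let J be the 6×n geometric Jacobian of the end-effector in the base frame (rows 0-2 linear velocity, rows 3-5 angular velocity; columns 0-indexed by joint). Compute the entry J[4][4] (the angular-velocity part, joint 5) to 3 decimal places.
axis z_4 = (0.3536,-0.3536,0.8660); lever o_n−o_4 = (8.7321,5.2679,-1.4142)
cross product → J_v[:, 4] = (-4.0622,8.0622,4.9497)
J_ω[:, 4] = z_4
entry J[4][4] = -0.3536

-0.354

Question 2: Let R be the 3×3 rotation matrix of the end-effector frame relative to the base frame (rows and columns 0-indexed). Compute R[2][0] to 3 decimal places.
-0.354

End-effector x-axis (col 0 of R) = (0.9330,0.0670,-0.3536)
R[2][0] = -0.3536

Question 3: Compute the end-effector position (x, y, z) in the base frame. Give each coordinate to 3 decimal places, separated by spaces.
15.872 9.441 3.148

after link 1: o_1 = (0.0000, 0.0000, 0.0000)
after link 2: o_2 = (0.7071, 3.5355, 3.4641)
after link 3: o_3 = (2.5442, 1.6984, 1.9641)
after link 4: o_4 = (7.1404, 4.1733, 4.5622)
after link 5: o_5 = (10.8725, 4.4412, 3.1480)
after link 6: o_6 = (15.8725, 9.4412, 3.1480)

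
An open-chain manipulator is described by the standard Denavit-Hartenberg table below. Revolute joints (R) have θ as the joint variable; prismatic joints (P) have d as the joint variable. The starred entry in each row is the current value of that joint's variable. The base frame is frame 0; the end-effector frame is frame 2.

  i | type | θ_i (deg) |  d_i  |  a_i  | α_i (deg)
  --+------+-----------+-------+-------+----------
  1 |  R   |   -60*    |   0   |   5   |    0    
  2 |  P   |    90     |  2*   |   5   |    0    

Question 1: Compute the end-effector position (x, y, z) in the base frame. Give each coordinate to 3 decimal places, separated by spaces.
6.830 -1.830 2.000

after link 1: o_1 = (2.5000, -4.3301, 0.0000)
after link 2: o_2 = (6.8301, -1.8301, 2.0000)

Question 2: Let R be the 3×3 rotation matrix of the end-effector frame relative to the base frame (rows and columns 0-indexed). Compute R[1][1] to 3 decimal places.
0.866

End-effector y-axis (col 1 of R) = (-0.5000,0.8660,0.0000)
R[1][1] = 0.8660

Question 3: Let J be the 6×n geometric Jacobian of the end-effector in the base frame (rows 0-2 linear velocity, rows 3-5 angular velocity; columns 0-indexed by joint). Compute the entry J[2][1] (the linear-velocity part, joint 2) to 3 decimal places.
1.000

prismatic axis z_1 = (0.0000,0.0000,1.0000)
J_v[:, 1] = z_1; J_ω[:, 1] = (0,0,0)
entry J[2][1] = 1.0000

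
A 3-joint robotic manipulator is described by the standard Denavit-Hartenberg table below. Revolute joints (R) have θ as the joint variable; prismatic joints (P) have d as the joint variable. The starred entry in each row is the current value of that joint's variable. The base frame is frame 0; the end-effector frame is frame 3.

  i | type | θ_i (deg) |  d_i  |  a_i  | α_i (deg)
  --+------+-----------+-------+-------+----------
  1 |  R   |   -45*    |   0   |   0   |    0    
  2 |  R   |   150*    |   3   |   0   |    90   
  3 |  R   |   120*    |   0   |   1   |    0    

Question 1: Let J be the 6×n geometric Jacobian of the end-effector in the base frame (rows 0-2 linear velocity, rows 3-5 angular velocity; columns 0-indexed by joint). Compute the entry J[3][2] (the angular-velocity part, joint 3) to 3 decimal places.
axis z_2 = (0.9659,0.2588,0.0000); lever o_n−o_2 = (0.1294,-0.4830,0.8660)
cross product → J_v[:, 2] = (0.2241,-0.8365,-0.5000)
J_ω[:, 2] = z_2
entry J[3][2] = 0.9659

0.966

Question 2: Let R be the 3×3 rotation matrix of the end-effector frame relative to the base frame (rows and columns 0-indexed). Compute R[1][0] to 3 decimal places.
-0.483

End-effector x-axis (col 0 of R) = (0.1294,-0.4830,0.8660)
R[1][0] = -0.4830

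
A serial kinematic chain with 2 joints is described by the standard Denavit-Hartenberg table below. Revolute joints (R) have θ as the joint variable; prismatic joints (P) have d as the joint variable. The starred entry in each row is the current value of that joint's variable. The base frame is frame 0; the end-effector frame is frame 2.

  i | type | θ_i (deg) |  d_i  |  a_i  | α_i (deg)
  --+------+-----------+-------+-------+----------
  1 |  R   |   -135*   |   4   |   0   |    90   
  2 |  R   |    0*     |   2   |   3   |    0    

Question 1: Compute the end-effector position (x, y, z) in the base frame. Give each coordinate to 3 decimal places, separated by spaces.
-3.536 -0.707 4.000

after link 1: o_1 = (0.0000, 0.0000, 4.0000)
after link 2: o_2 = (-3.5355, -0.7071, 4.0000)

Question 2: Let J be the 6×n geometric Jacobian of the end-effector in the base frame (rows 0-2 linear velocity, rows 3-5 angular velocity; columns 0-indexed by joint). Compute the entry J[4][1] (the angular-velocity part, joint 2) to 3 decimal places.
axis z_1 = (-0.7071,0.7071,0.0000); lever o_n−o_1 = (-3.5355,-0.7071,0.0000)
cross product → J_v[:, 1] = (0.0000,-0.0000,3.0000)
J_ω[:, 1] = z_1
entry J[4][1] = 0.7071

0.707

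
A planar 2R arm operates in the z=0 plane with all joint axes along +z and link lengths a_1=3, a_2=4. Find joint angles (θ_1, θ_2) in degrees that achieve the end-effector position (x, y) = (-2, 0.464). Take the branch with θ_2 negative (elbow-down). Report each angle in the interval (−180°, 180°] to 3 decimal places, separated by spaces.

-89.997 -150.000

cos θ_2 = (4.2153−3²−4²)/(2·3·4) = -0.8660; θ_2 = -150.0005° (elbow-down)
β = atan2(0.4640,-2.0000) = 166.9384°; ψ = atan2(-2.0000,-0.4641) = -103.0649°
θ_1 = β − ψ = 270.0034°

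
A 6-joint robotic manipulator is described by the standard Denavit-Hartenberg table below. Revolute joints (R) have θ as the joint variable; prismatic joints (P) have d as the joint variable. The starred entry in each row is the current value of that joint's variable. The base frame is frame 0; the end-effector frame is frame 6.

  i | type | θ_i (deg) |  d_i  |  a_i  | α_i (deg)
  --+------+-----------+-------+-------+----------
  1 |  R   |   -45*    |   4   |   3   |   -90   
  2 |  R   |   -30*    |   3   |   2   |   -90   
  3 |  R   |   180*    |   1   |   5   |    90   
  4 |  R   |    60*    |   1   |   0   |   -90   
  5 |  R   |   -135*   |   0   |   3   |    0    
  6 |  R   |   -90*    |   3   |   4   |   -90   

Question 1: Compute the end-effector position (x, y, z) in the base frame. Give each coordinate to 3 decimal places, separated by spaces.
after link 1: o_1 = (2.1213, -2.1213, 4.0000)
after link 2: o_2 = (5.4674, -1.2247, 5.0000)
after link 3: o_3 = (2.7591, 1.4836, 1.6340)
after link 4: o_4 = (2.0520, 0.7765, 1.6340)
after link 5: o_5 = (0.5520, -0.7235, 3.7553)
after link 6: o_6 = (4.6733, -0.8449, 6.5837)

4.673 -0.845 6.584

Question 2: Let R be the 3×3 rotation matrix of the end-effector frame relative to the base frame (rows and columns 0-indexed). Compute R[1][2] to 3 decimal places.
End-effector z-axis (col 2 of R) = (-0.5000,-0.5000,0.7071)
R[1][2] = -0.5000

-0.500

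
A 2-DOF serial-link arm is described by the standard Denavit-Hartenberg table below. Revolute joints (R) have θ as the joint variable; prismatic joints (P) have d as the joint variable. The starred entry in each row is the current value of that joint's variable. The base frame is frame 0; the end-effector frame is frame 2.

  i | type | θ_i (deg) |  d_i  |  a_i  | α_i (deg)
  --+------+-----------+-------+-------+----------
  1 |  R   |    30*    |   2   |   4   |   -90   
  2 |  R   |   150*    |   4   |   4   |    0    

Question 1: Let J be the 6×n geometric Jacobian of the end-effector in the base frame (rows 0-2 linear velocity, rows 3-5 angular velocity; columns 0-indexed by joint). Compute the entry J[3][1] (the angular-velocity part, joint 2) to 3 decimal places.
axis z_1 = (-0.5000,0.8660,0.0000); lever o_n−o_1 = (-5.0000,1.7321,-2.0000)
cross product → J_v[:, 1] = (-1.7321,-1.0000,3.4641)
J_ω[:, 1] = z_1
entry J[3][1] = -0.5000

-0.500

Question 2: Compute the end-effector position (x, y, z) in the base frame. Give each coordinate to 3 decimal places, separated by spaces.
-1.536 3.732 0.000

after link 1: o_1 = (3.4641, 2.0000, 2.0000)
after link 2: o_2 = (-1.5359, 3.7321, 0.0000)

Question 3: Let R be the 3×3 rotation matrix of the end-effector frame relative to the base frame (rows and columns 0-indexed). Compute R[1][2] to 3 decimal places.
0.866

End-effector z-axis (col 2 of R) = (-0.5000,0.8660,0.0000)
R[1][2] = 0.8660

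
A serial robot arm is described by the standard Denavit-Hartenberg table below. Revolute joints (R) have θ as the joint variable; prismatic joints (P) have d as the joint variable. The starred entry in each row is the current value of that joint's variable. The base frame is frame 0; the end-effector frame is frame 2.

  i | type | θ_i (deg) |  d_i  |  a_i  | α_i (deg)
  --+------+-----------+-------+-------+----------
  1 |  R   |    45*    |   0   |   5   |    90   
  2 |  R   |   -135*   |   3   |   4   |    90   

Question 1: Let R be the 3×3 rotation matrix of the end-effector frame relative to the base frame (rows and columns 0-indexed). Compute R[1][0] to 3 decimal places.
-0.500

End-effector x-axis (col 0 of R) = (-0.5000,-0.5000,-0.7071)
R[1][0] = -0.5000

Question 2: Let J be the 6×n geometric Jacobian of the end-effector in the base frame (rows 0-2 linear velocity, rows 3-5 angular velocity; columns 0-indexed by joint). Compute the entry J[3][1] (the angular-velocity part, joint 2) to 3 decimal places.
0.707

axis z_1 = (0.7071,-0.7071,0.0000); lever o_n−o_1 = (0.1213,-4.1213,-2.8284)
cross product → J_v[:, 1] = (2.0000,2.0000,-2.8284)
J_ω[:, 1] = z_1
entry J[3][1] = 0.7071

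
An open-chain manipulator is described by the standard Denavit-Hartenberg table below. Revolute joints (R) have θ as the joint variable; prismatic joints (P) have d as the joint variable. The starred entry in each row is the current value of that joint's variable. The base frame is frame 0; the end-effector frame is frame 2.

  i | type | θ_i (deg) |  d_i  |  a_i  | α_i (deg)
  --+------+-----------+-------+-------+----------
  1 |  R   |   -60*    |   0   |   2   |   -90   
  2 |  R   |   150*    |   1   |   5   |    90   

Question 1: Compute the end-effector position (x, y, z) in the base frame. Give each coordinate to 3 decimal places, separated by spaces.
-0.299 2.518 -2.500

after link 1: o_1 = (1.0000, -1.7321, 0.0000)
after link 2: o_2 = (-0.2990, 2.5179, -2.5000)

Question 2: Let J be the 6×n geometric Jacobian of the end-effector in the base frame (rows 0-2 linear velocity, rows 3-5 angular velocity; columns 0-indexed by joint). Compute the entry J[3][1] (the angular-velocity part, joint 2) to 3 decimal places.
0.866

axis z_1 = (0.8660,0.5000,0.0000); lever o_n−o_1 = (-1.2990,4.2500,-2.5000)
cross product → J_v[:, 1] = (-1.2500,2.1651,4.3301)
J_ω[:, 1] = z_1
entry J[3][1] = 0.8660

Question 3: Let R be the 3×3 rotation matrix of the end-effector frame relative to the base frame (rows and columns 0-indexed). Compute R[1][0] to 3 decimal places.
End-effector x-axis (col 0 of R) = (-0.4330,0.7500,-0.5000)
R[1][0] = 0.7500

0.750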